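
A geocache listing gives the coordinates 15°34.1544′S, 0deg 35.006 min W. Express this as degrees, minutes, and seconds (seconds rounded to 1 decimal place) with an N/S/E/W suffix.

15°34′9.3″ S, 0°35′0.4″ W

Lat: fractional minutes 0.15440 × 60 = 9.264″
Lon: 35.00600′ → 35′ and 0.00600 × 60 = 0.360″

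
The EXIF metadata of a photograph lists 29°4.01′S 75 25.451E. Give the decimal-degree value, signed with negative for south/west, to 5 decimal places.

-29.06683, 75.42418

Latitude: 29 + 4.01/60 = 29.066833
S ⇒ negate
Lon: 25.451′ = 0.424183°; total 75.424183
E ⇒ keep positive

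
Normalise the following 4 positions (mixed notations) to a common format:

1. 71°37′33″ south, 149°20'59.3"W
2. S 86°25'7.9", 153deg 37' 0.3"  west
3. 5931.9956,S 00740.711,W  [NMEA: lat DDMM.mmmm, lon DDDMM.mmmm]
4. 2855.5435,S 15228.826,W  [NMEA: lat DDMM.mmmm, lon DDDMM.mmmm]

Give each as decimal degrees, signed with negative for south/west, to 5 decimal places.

Point 1:
  Lat: 37′ + 33″ = 37.55000′; 71 + 37.55000/60 = 71.625833
  hemisphere S, so the sign is −
  Lon: 149 + 20/60 + 59.3/3600 = 149.349806
  W ⇒ negate
Point 2:
  φ: 25′ + 7.9″ = 25.13167′; 86 + 25.13167/60 = 86.418861
  S → negative
  λ: 37′ + 0.3″ = 37.00500′; 153 + 37.00500/60 = 153.616750
  W → negative
Point 3:
  Lat: degrees = first 2 digits = 59, minutes = 31.9956; 59 + 31.9956/60 = 59.533260
  S → negative
  Lon: degrees = first 3 digits = 7, minutes = 40.711; 7 + 40.711/60 = 7.678517
  W ⇒ negate
Point 4:
  φ: split at 2 digits → 28° and 55.5435′; 28 + 55.5435/60 = 28.925725
  S → negative
  Longitude: degrees = first 3 digits = 152, minutes = 28.826; 152 + 28.826/60 = 152.480433
  hemisphere W, so the sign is −

1. -71.62583, -149.34981
2. -86.41886, -153.61675
3. -59.53326, -7.67852
4. -28.92573, -152.48043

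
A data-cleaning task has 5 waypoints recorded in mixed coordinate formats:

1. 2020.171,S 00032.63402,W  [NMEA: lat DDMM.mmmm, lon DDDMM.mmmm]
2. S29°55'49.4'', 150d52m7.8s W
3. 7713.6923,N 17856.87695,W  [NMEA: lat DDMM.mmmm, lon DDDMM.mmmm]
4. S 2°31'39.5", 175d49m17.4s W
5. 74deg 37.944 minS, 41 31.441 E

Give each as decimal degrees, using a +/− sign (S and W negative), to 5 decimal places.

Point 1:
  Lat: degrees = first 2 digits = 20, minutes = 20.171; 20 + 20.171/60 = 20.336183
  S → negative
  Longitude: degrees = first 3 digits = 0, minutes = 32.63402; 0 + 32.63402/60 = 0.543900
  W → negative
Point 2:
  φ: 55′ + 49.4″ = 55.82333′; 29 + 55.82333/60 = 29.930389
  S → negative
  λ: 150° + 52/60 + 7.8/3600 = 150 + 0.866667 + 0.002167 = 150.868833
  W ⇒ negate
Point 3:
  Latitude: degrees = first 2 digits = 77, minutes = 13.6923; 77 + 13.6923/60 = 77.228205
  N → positive
  Lon: split at 3 digits → 178° and 56.87695′; 178 + 56.87695/60 = 178.947949
  W ⇒ negate
Point 4:
  Lat: 31′ + 39.5″ = 31.65833′; 2 + 31.65833/60 = 2.527639
  S → negative
  Longitude: 49′ + 17.4″ = 49.29000′; 175 + 49.29000/60 = 175.821500
  hemisphere W, so the sign is −
Point 5:
  Latitude: 37.944′ = 0.632400°; total 74.632400
  hemisphere S, so the sign is −
  λ: 31.441′ = 0.524017°; total 41.524017
  E → positive

1. -20.33618, -0.54390
2. -29.93039, -150.86883
3. 77.22821, -178.94795
4. -2.52764, -175.82150
5. -74.63240, 41.52402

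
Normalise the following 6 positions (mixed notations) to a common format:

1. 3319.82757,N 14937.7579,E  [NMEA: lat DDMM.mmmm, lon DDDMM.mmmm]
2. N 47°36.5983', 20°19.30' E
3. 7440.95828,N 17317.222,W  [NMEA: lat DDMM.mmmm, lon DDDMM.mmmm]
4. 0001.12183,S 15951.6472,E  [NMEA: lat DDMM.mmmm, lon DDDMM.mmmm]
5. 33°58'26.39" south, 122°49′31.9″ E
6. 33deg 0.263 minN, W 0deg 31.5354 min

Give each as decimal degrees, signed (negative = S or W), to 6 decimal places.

Point 1:
  Latitude: degrees = first 2 digits = 33, minutes = 19.82757; 33 + 19.82757/60 = 33.3304595
  N → positive
  λ: split at 3 digits → 149° and 37.7579′; 149 + 37.7579/60 = 149.6292983
  E → positive
Point 2:
  Lat: 36.5983′ = 0.609972°; total 47.6099717
  N ⇒ keep positive
  Lon: 20 + 19.3/60 = 20.3216667
  E → positive
Point 3:
  Lat: split at 2 digits → 74° and 40.95828′; 74 + 40.95828/60 = 74.6826380
  N → positive
  Lon: degrees = first 3 digits = 173, minutes = 17.222; 173 + 17.222/60 = 173.2870333
  hemisphere W, so the sign is −
Point 4:
  φ: degrees = first 2 digits = 0, minutes = 1.12183; 0 + 1.12183/60 = 0.0186972
  hemisphere S, so the sign is −
  λ: split at 3 digits → 159° and 51.6472′; 159 + 51.6472/60 = 159.8607867
  E → positive
Point 5:
  Latitude: 33 + 58/60 + 26.39/3600 = 33.9739972
  S ⇒ negate
  Lon: 122 + 49/60 + 31.9/3600 = 122.8255278
  E → positive
Point 6:
  Lat: 0.263′ = 0.004383°; total 33.0043833
  N ⇒ keep positive
  λ: 0 + 31.5354/60 = 0.5255900
  W ⇒ negate

1. 33.330460, 149.629298
2. 47.609972, 20.321667
3. 74.682638, -173.287033
4. -0.018697, 159.860787
5. -33.973997, 122.825528
6. 33.004383, -0.525590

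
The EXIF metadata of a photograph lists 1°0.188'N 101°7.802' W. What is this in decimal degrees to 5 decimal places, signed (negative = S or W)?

φ: 0.188′ = 0.003133°; total 1.003133
N ⇒ keep positive
λ: 7.802′ = 0.130033°; total 101.130033
W → negative

1.00313, -101.13003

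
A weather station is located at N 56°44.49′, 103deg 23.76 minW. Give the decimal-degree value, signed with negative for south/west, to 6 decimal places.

φ: 44.49′ = 0.741500°; total 56.7415000
N ⇒ keep positive
Lon: 103 + 23.76/60 = 103.3960000
W → negative

56.741500, -103.396000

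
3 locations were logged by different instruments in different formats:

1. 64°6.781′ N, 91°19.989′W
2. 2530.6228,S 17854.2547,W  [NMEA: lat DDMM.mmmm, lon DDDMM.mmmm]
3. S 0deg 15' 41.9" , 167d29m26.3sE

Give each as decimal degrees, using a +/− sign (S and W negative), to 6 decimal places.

1. 64.113017, -91.333150
2. -25.510380, -178.904245
3. -0.261639, 167.490639

Point 1:
  φ: 6.781′ = 0.113017°; total 64.1130167
  N → positive
  λ: 19.989′ = 0.333150°; total 91.3331500
  hemisphere W, so the sign is −
Point 2:
  φ: degrees = first 2 digits = 25, minutes = 30.6228; 25 + 30.6228/60 = 25.5103800
  S → negative
  λ: degrees = first 3 digits = 178, minutes = 54.2547; 178 + 54.2547/60 = 178.9042450
  W ⇒ negate
Point 3:
  Lat: 15′ + 41.9″ = 15.69833′; 0 + 15.69833/60 = 0.2616389
  hemisphere S, so the sign is −
  Lon: 29′ + 26.3″ = 29.43833′; 167 + 29.43833/60 = 167.4906389
  E ⇒ keep positive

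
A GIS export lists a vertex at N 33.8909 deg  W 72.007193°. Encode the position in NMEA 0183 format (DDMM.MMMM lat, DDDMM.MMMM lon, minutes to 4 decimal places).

3353.4540,N / 07200.4316,W

φ: minutes = (33.890900 − 33) × 60 = 53.454000
λ: 72° + 0.007193 × 60 = 72° 0.431580′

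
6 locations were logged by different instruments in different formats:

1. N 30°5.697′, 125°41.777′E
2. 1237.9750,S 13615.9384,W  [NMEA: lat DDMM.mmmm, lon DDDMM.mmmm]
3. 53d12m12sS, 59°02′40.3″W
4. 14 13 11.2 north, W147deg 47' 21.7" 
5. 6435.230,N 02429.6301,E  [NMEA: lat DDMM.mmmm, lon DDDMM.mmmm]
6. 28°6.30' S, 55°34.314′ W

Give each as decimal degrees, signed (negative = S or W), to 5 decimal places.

Point 1:
  Lat: 30 + 5.697/60 = 30.094950
  N → positive
  λ: 125 + 41.777/60 = 125.696283
  E → positive
Point 2:
  Latitude: degrees = first 2 digits = 12, minutes = 37.975; 12 + 37.975/60 = 12.632917
  hemisphere S, so the sign is −
  λ: degrees = first 3 digits = 136, minutes = 15.9384; 136 + 15.9384/60 = 136.265640
  hemisphere W, so the sign is −
Point 3:
  φ: 12′ + 12″ = 12.20000′; 53 + 12.20000/60 = 53.203333
  S ⇒ negate
  Longitude: 59° + 2/60 + 40.3/3600 = 59 + 0.033333 + 0.011194 = 59.044528
  W → negative
Point 4:
  φ: 14° + 13/60 + 11.2/3600 = 14 + 0.216667 + 0.003111 = 14.219778
  N ⇒ keep positive
  Lon: 47′ + 21.7″ = 47.36167′; 147 + 47.36167/60 = 147.789361
  hemisphere W, so the sign is −
Point 5:
  φ: split at 2 digits → 64° and 35.23′; 64 + 35.23/60 = 64.587167
  N → positive
  λ: degrees = first 3 digits = 24, minutes = 29.6301; 24 + 29.6301/60 = 24.493835
  E ⇒ keep positive
Point 6:
  φ: 6.3′ = 0.105000°; total 28.105000
  S → negative
  Lon: 55 + 34.314/60 = 55.571900
  W → negative

1. 30.09495, 125.69628
2. -12.63292, -136.26564
3. -53.20333, -59.04453
4. 14.21978, -147.78936
5. 64.58717, 24.49384
6. -28.10500, -55.57190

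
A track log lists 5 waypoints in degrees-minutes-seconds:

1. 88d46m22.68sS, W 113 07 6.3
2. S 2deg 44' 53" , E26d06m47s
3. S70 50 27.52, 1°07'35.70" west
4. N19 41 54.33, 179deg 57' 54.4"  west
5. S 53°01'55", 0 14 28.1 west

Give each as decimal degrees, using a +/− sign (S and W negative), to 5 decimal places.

Point 1:
  Lat: 46′ + 22.68″ = 46.37800′; 88 + 46.37800/60 = 88.772967
  S ⇒ negate
  Lon: 7′ + 6.3″ = 7.10500′; 113 + 7.10500/60 = 113.118417
  hemisphere W, so the sign is −
Point 2:
  Latitude: 2 + 44/60 + 53/3600 = 2.748056
  S → negative
  Lon: 26 + 6/60 + 47/3600 = 26.113056
  E ⇒ keep positive
Point 3:
  Latitude: 70 + 50/60 + 27.52/3600 = 70.840978
  S ⇒ negate
  λ: 1° + 7/60 + 35.7/3600 = 1 + 0.116667 + 0.009917 = 1.126583
  W → negative
Point 4:
  Latitude: 19 + 41/60 + 54.33/3600 = 19.698425
  N → positive
  Longitude: 179° + 57/60 + 54.4/3600 = 179 + 0.950000 + 0.015111 = 179.965111
  W → negative
Point 5:
  φ: 1′ + 55″ = 1.91667′; 53 + 1.91667/60 = 53.031944
  hemisphere S, so the sign is −
  Longitude: 0° + 14/60 + 28.1/3600 = 0 + 0.233333 + 0.007806 = 0.241139
  hemisphere W, so the sign is −

1. -88.77297, -113.11842
2. -2.74806, 26.11306
3. -70.84098, -1.12658
4. 19.69843, -179.96511
5. -53.03194, -0.24114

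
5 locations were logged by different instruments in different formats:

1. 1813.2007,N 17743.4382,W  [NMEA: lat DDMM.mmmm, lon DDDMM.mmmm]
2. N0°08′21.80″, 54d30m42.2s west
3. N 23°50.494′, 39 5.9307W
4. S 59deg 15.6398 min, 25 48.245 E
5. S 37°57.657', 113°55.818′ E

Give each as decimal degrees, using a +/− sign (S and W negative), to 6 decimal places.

Point 1:
  Lat: degrees = first 2 digits = 18, minutes = 13.2007; 18 + 13.2007/60 = 18.2200117
  N ⇒ keep positive
  λ: degrees = first 3 digits = 177, minutes = 43.4382; 177 + 43.4382/60 = 177.7239700
  W → negative
Point 2:
  Lat: 0° + 8/60 + 21.8/3600 = 0 + 0.133333 + 0.006056 = 0.1393889
  N ⇒ keep positive
  λ: 30′ + 42.2″ = 30.70333′; 54 + 30.70333/60 = 54.5117222
  hemisphere W, so the sign is −
Point 3:
  φ: 23 + 50.494/60 = 23.8415667
  N ⇒ keep positive
  λ: 39 + 5.9307/60 = 39.0988450
  hemisphere W, so the sign is −
Point 4:
  Lat: 15.6398′ = 0.260663°; total 59.2606633
  hemisphere S, so the sign is −
  λ: 48.245′ = 0.804083°; total 25.8040833
  E → positive
Point 5:
  Lat: 37 + 57.657/60 = 37.9609500
  S → negative
  λ: 55.818′ = 0.930300°; total 113.9303000
  E ⇒ keep positive

1. 18.220012, -177.723970
2. 0.139389, -54.511722
3. 23.841567, -39.098845
4. -59.260663, 25.804083
5. -37.960950, 113.930300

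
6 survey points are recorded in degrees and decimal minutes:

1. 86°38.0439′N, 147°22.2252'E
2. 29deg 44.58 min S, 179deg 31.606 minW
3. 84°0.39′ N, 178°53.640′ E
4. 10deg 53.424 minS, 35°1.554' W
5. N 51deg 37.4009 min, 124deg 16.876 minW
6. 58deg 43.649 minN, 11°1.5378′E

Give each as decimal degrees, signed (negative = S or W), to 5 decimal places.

1. 86.63407, 147.37042
2. -29.74300, -179.52677
3. 84.00650, 178.89400
4. -10.89040, -35.02590
5. 51.62335, -124.28127
6. 58.72748, 11.02563

Point 1:
  Latitude: 38.0439′ = 0.634065°; total 86.634065
  N → positive
  λ: 22.2252′ = 0.370420°; total 147.370420
  E → positive
Point 2:
  Latitude: 44.58′ = 0.743000°; total 29.743000
  hemisphere S, so the sign is −
  λ: 31.606′ = 0.526767°; total 179.526767
  W ⇒ negate
Point 3:
  Lat: 0.39′ = 0.006500°; total 84.006500
  N ⇒ keep positive
  Lon: 178 + 53.64/60 = 178.894000
  E → positive
Point 4:
  φ: 10 + 53.424/60 = 10.890400
  S → negative
  Longitude: 35 + 1.554/60 = 35.025900
  W → negative
Point 5:
  Lat: 51 + 37.4009/60 = 51.623348
  N → positive
  Lon: 124 + 16.876/60 = 124.281267
  hemisphere W, so the sign is −
Point 6:
  Latitude: 43.649′ = 0.727483°; total 58.727483
  N ⇒ keep positive
  λ: 1.5378′ = 0.025630°; total 11.025630
  E → positive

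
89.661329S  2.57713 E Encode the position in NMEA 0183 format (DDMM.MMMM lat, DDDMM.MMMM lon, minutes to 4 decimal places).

8939.6797,S / 00234.6278,E

Latitude: minutes = (89.661329 − 89) × 60 = 39.679740
Lon: 2° + 0.577130 × 60 = 2° 34.627800′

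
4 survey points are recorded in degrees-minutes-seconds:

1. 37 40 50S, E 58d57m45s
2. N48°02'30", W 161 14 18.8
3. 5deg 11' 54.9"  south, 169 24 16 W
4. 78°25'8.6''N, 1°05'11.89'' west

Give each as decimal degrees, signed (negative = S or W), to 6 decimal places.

1. -37.680556, 58.962500
2. 48.041667, -161.238556
3. -5.198583, -169.404444
4. 78.419056, -1.086636

Point 1:
  Latitude: 37 + 40/60 + 50/3600 = 37.6805556
  hemisphere S, so the sign is −
  λ: 58° + 57/60 + 45/3600 = 58 + 0.950000 + 0.012500 = 58.9625000
  E → positive
Point 2:
  φ: 48 + 2/60 + 30/3600 = 48.0416667
  N ⇒ keep positive
  Lon: 14′ + 18.8″ = 14.31333′; 161 + 14.31333/60 = 161.2385556
  W → negative
Point 3:
  φ: 11′ + 54.9″ = 11.91500′; 5 + 11.91500/60 = 5.1985833
  hemisphere S, so the sign is −
  Longitude: 169° + 24/60 + 16/3600 = 169 + 0.400000 + 0.004444 = 169.4044444
  W → negative
Point 4:
  φ: 78 + 25/60 + 8.6/3600 = 78.4190556
  N → positive
  Longitude: 1 + 5/60 + 11.89/3600 = 1.0866361
  W ⇒ negate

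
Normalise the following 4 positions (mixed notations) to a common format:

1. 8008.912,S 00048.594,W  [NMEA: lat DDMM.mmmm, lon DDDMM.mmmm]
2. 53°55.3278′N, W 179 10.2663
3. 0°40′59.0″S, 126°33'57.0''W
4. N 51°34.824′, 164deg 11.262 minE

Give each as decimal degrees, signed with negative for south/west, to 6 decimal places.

Point 1:
  φ: split at 2 digits → 80° and 8.912′; 80 + 8.912/60 = 80.1485333
  hemisphere S, so the sign is −
  Lon: degrees = first 3 digits = 0, minutes = 48.594; 0 + 48.594/60 = 0.8099000
  W ⇒ negate
Point 2:
  Lat: 55.3278′ = 0.922130°; total 53.9221300
  N → positive
  Lon: 179 + 10.2663/60 = 179.1711050
  W → negative
Point 3:
  Latitude: 0 + 40/60 + 59/3600 = 0.6830556
  S ⇒ negate
  Lon: 126° + 33/60 + 57/3600 = 126 + 0.550000 + 0.015833 = 126.5658333
  W → negative
Point 4:
  Latitude: 34.824′ = 0.580400°; total 51.5804000
  N → positive
  Lon: 164 + 11.262/60 = 164.1877000
  E ⇒ keep positive

1. -80.148533, -0.809900
2. 53.922130, -179.171105
3. -0.683056, -126.565833
4. 51.580400, 164.187700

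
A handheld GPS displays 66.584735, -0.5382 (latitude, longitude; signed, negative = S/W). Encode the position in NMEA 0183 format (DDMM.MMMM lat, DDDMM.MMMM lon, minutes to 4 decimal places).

6635.0841,N / 00032.2920,W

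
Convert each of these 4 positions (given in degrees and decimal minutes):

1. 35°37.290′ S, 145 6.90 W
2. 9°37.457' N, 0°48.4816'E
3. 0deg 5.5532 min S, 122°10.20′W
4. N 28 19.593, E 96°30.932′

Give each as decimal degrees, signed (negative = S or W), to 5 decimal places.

1. -35.62150, -145.11500
2. 9.62428, 0.80803
3. -0.09255, -122.17000
4. 28.32655, 96.51553

Point 1:
  φ: 37.29′ = 0.621500°; total 35.621500
  S → negative
  λ: 145 + 6.9/60 = 145.115000
  W ⇒ negate
Point 2:
  Latitude: 37.457′ = 0.624283°; total 9.624283
  N ⇒ keep positive
  Longitude: 0 + 48.4816/60 = 0.808027
  E → positive
Point 3:
  Latitude: 5.5532′ = 0.092553°; total 0.092553
  hemisphere S, so the sign is −
  Longitude: 10.2′ = 0.170000°; total 122.170000
  W → negative
Point 4:
  φ: 28 + 19.593/60 = 28.326550
  N → positive
  Longitude: 96 + 30.932/60 = 96.515533
  E → positive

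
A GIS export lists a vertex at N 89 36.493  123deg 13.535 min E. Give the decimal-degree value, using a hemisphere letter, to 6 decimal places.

Latitude: 89 + 36.493/60 = 89.6082167
Longitude: 13.535′ = 0.225583°; total 123.2255833

89.608217° N, 123.225583° E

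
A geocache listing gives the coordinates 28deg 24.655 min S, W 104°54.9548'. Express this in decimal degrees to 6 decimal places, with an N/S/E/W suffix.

Lat: 28 + 24.655/60 = 28.4109167
Longitude: 54.9548′ = 0.915913°; total 104.9159133

28.410917° S, 104.915913° W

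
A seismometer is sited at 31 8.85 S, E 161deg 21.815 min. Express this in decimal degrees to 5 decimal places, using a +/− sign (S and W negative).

Latitude: 31 + 8.85/60 = 31.147500
S ⇒ negate
λ: 21.815′ = 0.363583°; total 161.363583
E ⇒ keep positive

-31.14750, 161.36358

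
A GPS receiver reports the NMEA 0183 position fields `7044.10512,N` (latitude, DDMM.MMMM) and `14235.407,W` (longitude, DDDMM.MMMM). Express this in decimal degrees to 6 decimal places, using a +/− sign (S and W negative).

70.735085, -142.590117

Lat: split at 2 digits → 70° and 44.10512′; 70 + 44.10512/60 = 70.7350853
N → positive
Longitude: split at 3 digits → 142° and 35.407′; 142 + 35.407/60 = 142.5901167
W ⇒ negate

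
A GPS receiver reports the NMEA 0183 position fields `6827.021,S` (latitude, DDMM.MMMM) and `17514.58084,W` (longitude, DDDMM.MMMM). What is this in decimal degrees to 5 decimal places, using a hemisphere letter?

Lat: degrees = first 2 digits = 68, minutes = 27.021; 68 + 27.021/60 = 68.450350
Longitude: degrees = first 3 digits = 175, minutes = 14.58084; 175 + 14.58084/60 = 175.243014

68.45035° S, 175.24301° W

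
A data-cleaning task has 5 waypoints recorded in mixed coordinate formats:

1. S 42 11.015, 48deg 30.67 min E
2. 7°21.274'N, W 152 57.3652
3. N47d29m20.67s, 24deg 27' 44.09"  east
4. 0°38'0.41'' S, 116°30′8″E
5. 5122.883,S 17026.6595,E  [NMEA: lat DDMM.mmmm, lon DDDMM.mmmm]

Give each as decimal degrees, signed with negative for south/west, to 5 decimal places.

1. -42.18358, 48.51117
2. 7.35457, -152.95609
3. 47.48908, 24.46225
4. -0.63345, 116.50222
5. -51.38138, 170.44433

Point 1:
  Lat: 11.015′ = 0.183583°; total 42.183583
  hemisphere S, so the sign is −
  Longitude: 30.67′ = 0.511167°; total 48.511167
  E → positive
Point 2:
  φ: 7 + 21.274/60 = 7.354567
  N ⇒ keep positive
  Longitude: 152 + 57.3652/60 = 152.956087
  W → negative
Point 3:
  Latitude: 29′ + 20.67″ = 29.34450′; 47 + 29.34450/60 = 47.489075
  N ⇒ keep positive
  Lon: 27′ + 44.09″ = 27.73483′; 24 + 27.73483/60 = 24.462247
  E ⇒ keep positive
Point 4:
  Latitude: 38′ + 0.41″ = 38.00683′; 0 + 38.00683/60 = 0.633447
  S → negative
  Longitude: 30′ + 8″ = 30.13333′; 116 + 30.13333/60 = 116.502222
  E → positive
Point 5:
  Lat: split at 2 digits → 51° and 22.883′; 51 + 22.883/60 = 51.381383
  S ⇒ negate
  Longitude: degrees = first 3 digits = 170, minutes = 26.6595; 170 + 26.6595/60 = 170.444325
  E → positive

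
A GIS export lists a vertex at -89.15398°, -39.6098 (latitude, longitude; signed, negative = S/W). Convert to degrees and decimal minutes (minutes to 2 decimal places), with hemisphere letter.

89° 9.24′ S, 39° 36.59′ W

Latitude is negative → S; |value| = 89.153980
Lat: fractional part 0.153980 → 9.2388 minutes
Longitude is negative → W; |value| = 39.609800
Lon: fractional part 0.609800 → 36.5880 minutes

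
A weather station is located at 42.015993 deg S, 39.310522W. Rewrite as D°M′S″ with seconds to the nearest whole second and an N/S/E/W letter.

42°00′58″ S, 39°18′38″ W

Lat: 0.015993° → 0.95958′; 0.95958 × 60 = 57.57″
Longitude: whole degrees 39; 18.63132′ → 18′ and 37.88″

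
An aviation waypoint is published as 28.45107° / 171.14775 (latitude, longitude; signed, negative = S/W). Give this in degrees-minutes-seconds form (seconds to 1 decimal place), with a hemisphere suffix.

Lat: whole degrees 28; 27.06420′ → 27′ and 3.852″
Lon: 0.147750 × 60 = 8.86500′ → 8′, remainder × 60 = 51.900″

28°27′3.9″ N, 171°08′51.9″ E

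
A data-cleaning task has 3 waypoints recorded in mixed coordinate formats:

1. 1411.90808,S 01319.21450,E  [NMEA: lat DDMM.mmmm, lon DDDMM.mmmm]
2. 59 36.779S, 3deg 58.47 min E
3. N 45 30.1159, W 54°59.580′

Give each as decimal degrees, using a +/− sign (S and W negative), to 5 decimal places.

1. -14.19847, 13.32024
2. -59.61298, 3.97450
3. 45.50193, -54.99300

Point 1:
  Lat: degrees = first 2 digits = 14, minutes = 11.90808; 14 + 11.90808/60 = 14.198468
  S → negative
  Lon: degrees = first 3 digits = 13, minutes = 19.2145; 13 + 19.2145/60 = 13.320242
  E ⇒ keep positive
Point 2:
  Lat: 59 + 36.779/60 = 59.612983
  S ⇒ negate
  λ: 58.47′ = 0.974500°; total 3.974500
  E → positive
Point 3:
  Latitude: 45 + 30.1159/60 = 45.501932
  N → positive
  Longitude: 54 + 59.58/60 = 54.993000
  W → negative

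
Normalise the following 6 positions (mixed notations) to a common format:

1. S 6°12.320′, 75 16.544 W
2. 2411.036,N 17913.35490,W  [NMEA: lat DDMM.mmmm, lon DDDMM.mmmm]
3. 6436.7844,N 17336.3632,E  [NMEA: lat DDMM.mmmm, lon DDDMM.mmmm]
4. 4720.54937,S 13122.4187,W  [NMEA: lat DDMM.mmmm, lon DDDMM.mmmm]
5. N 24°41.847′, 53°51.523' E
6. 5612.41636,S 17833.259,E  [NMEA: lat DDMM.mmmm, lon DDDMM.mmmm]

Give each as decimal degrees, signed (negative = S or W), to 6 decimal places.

Point 1:
  φ: 6 + 12.32/60 = 6.2053333
  S ⇒ negate
  λ: 75 + 16.544/60 = 75.2757333
  hemisphere W, so the sign is −
Point 2:
  Latitude: split at 2 digits → 24° and 11.036′; 24 + 11.036/60 = 24.1839333
  N → positive
  Longitude: degrees = first 3 digits = 179, minutes = 13.3549; 179 + 13.3549/60 = 179.2225817
  hemisphere W, so the sign is −
Point 3:
  Lat: split at 2 digits → 64° and 36.7844′; 64 + 36.7844/60 = 64.6130733
  N → positive
  Longitude: degrees = first 3 digits = 173, minutes = 36.3632; 173 + 36.3632/60 = 173.6060533
  E ⇒ keep positive
Point 4:
  Lat: degrees = first 2 digits = 47, minutes = 20.54937; 47 + 20.54937/60 = 47.3424895
  S ⇒ negate
  Lon: split at 3 digits → 131° and 22.4187′; 131 + 22.4187/60 = 131.3736450
  W ⇒ negate
Point 5:
  φ: 24 + 41.847/60 = 24.6974500
  N ⇒ keep positive
  λ: 53 + 51.523/60 = 53.8587167
  E ⇒ keep positive
Point 6:
  Lat: split at 2 digits → 56° and 12.41636′; 56 + 12.41636/60 = 56.2069393
  S → negative
  λ: degrees = first 3 digits = 178, minutes = 33.259; 178 + 33.259/60 = 178.5543167
  E → positive

1. -6.205333, -75.275733
2. 24.183933, -179.222582
3. 64.613073, 173.606053
4. -47.342490, -131.373645
5. 24.697450, 53.858717
6. -56.206939, 178.554317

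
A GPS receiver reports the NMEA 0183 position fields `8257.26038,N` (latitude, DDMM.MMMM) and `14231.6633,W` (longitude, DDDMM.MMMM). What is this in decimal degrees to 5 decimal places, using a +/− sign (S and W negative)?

φ: split at 2 digits → 82° and 57.26038′; 82 + 57.26038/60 = 82.954340
N ⇒ keep positive
Lon: degrees = first 3 digits = 142, minutes = 31.6633; 142 + 31.6633/60 = 142.527722
hemisphere W, so the sign is −

82.95434, -142.52772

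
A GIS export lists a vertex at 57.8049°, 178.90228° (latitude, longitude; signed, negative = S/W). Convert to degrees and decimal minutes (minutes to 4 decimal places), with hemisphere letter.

Latitude: 57° + 0.804900 × 60 = 57° 48.294000′
Lon: 178° + 0.902280 × 60 = 178° 54.136800′

57° 48.2940′ N, 178° 54.1368′ E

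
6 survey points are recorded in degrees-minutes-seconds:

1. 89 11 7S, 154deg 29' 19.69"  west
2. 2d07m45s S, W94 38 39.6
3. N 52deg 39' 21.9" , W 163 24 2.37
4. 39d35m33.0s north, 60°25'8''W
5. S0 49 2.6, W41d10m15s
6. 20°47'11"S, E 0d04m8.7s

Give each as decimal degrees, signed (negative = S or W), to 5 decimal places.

1. -89.18528, -154.48880
2. -2.12917, -94.64433
3. 52.65608, -163.40066
4. 39.59250, -60.41889
5. -0.81739, -41.17083
6. -20.78639, 0.06908

Point 1:
  Lat: 11′ + 7″ = 11.11667′; 89 + 11.11667/60 = 89.185278
  S ⇒ negate
  Lon: 154° + 29/60 + 19.69/3600 = 154 + 0.483333 + 0.005469 = 154.488803
  W → negative
Point 2:
  Latitude: 7′ + 45″ = 7.75000′; 2 + 7.75000/60 = 2.129167
  S → negative
  Lon: 38′ + 39.6″ = 38.66000′; 94 + 38.66000/60 = 94.644333
  W → negative
Point 3:
  Latitude: 39′ + 21.9″ = 39.36500′; 52 + 39.36500/60 = 52.656083
  N → positive
  Lon: 163 + 24/60 + 2.37/3600 = 163.400658
  W → negative
Point 4:
  Lat: 39° + 35/60 + 33/3600 = 39 + 0.583333 + 0.009167 = 39.592500
  N ⇒ keep positive
  Lon: 60° + 25/60 + 8/3600 = 60 + 0.416667 + 0.002222 = 60.418889
  hemisphere W, so the sign is −
Point 5:
  Lat: 49′ + 2.6″ = 49.04333′; 0 + 49.04333/60 = 0.817389
  S → negative
  Lon: 41 + 10/60 + 15/3600 = 41.170833
  W → negative
Point 6:
  Latitude: 20 + 47/60 + 11/3600 = 20.786389
  S ⇒ negate
  Lon: 0 + 4/60 + 8.7/3600 = 0.069083
  E → positive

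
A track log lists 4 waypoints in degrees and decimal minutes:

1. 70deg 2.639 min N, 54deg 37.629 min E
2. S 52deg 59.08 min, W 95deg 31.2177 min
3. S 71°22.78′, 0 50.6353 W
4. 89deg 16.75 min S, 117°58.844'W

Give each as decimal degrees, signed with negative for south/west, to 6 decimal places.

Point 1:
  φ: 2.639′ = 0.043983°; total 70.0439833
  N ⇒ keep positive
  Lon: 37.629′ = 0.627150°; total 54.6271500
  E → positive
Point 2:
  Latitude: 59.08′ = 0.984667°; total 52.9846667
  hemisphere S, so the sign is −
  λ: 31.2177′ = 0.520295°; total 95.5202950
  W ⇒ negate
Point 3:
  Latitude: 71 + 22.78/60 = 71.3796667
  S ⇒ negate
  Lon: 0 + 50.6353/60 = 0.8439217
  W ⇒ negate
Point 4:
  φ: 16.75′ = 0.279167°; total 89.2791667
  S ⇒ negate
  Longitude: 58.844′ = 0.980733°; total 117.9807333
  hemisphere W, so the sign is −

1. 70.043983, 54.627150
2. -52.984667, -95.520295
3. -71.379667, -0.843922
4. -89.279167, -117.980733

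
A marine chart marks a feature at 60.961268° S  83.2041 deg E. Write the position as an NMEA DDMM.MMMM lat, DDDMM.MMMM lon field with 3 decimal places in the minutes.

6057.676,S / 08312.246,E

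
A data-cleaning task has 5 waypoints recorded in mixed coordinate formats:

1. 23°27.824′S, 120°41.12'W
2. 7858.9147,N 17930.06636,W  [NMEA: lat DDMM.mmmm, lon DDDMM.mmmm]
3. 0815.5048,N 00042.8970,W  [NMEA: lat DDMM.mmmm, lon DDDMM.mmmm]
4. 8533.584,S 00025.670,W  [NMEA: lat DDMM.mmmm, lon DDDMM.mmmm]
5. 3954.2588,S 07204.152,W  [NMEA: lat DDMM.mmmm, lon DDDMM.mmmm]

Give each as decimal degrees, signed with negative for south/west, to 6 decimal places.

1. -23.463733, -120.685333
2. 78.981912, -179.501106
3. 8.258413, -0.714950
4. -85.559733, -0.427833
5. -39.904313, -72.069200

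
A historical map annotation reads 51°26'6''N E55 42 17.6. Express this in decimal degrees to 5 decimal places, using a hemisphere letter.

51.43500° N, 55.70489° E

φ: 51° + 26/60 + 6/3600 = 51 + 0.433333 + 0.001667 = 51.435000
λ: 42′ + 17.6″ = 42.29333′; 55 + 42.29333/60 = 55.704889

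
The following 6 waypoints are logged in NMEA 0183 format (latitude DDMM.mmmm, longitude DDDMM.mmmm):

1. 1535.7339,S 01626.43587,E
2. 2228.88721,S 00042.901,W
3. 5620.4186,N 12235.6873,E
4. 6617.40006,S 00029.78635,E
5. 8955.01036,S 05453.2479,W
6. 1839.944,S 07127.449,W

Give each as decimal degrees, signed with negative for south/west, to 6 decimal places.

Point 1:
  φ: split at 2 digits → 15° and 35.7339′; 15 + 35.7339/60 = 15.5955650
  S ⇒ negate
  λ: degrees = first 3 digits = 16, minutes = 26.43587; 16 + 26.43587/60 = 16.4405978
  E ⇒ keep positive
Point 2:
  Lat: split at 2 digits → 22° and 28.88721′; 22 + 28.88721/60 = 22.4814535
  S ⇒ negate
  Lon: degrees = first 3 digits = 0, minutes = 42.901; 0 + 42.901/60 = 0.7150167
  hemisphere W, so the sign is −
Point 3:
  Latitude: degrees = first 2 digits = 56, minutes = 20.4186; 56 + 20.4186/60 = 56.3403100
  N ⇒ keep positive
  Longitude: split at 3 digits → 122° and 35.6873′; 122 + 35.6873/60 = 122.5947883
  E → positive
Point 4:
  Latitude: split at 2 digits → 66° and 17.40006′; 66 + 17.40006/60 = 66.2900010
  S ⇒ negate
  λ: split at 3 digits → 000° and 29.78635′; 0 + 29.78635/60 = 0.4964392
  E ⇒ keep positive
Point 5:
  Lat: degrees = first 2 digits = 89, minutes = 55.01036; 89 + 55.01036/60 = 89.9168393
  hemisphere S, so the sign is −
  λ: degrees = first 3 digits = 54, minutes = 53.2479; 54 + 53.2479/60 = 54.8874650
  W ⇒ negate
Point 6:
  Lat: split at 2 digits → 18° and 39.944′; 18 + 39.944/60 = 18.6657333
  hemisphere S, so the sign is −
  Longitude: degrees = first 3 digits = 71, minutes = 27.449; 71 + 27.449/60 = 71.4574833
  W ⇒ negate

1. -15.595565, 16.440598
2. -22.481454, -0.715017
3. 56.340310, 122.594788
4. -66.290001, 0.496439
5. -89.916839, -54.887465
6. -18.665733, -71.457483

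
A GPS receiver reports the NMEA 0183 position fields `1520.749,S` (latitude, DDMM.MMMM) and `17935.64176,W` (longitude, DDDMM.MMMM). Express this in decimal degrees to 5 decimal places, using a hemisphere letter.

15.34582° S, 179.59403° W

Lat: degrees = first 2 digits = 15, minutes = 20.749; 15 + 20.749/60 = 15.345817
λ: degrees = first 3 digits = 179, minutes = 35.64176; 179 + 35.64176/60 = 179.594029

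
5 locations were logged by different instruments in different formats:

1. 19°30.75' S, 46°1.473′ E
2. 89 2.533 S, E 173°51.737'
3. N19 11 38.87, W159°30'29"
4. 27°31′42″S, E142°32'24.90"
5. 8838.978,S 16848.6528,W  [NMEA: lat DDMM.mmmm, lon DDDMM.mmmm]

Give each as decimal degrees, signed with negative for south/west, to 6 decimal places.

Point 1:
  Lat: 30.75′ = 0.512500°; total 19.5125000
  S ⇒ negate
  Longitude: 1.473′ = 0.024550°; total 46.0245500
  E ⇒ keep positive
Point 2:
  Latitude: 2.533′ = 0.042217°; total 89.0422167
  S ⇒ negate
  Lon: 173 + 51.737/60 = 173.8622833
  E ⇒ keep positive
Point 3:
  φ: 11′ + 38.87″ = 11.64783′; 19 + 11.64783/60 = 19.1941306
  N ⇒ keep positive
  λ: 30′ + 29″ = 30.48333′; 159 + 30.48333/60 = 159.5080556
  hemisphere W, so the sign is −
Point 4:
  Lat: 27° + 31/60 + 42/3600 = 27 + 0.516667 + 0.011667 = 27.5283333
  S → negative
  Longitude: 142° + 32/60 + 24.9/3600 = 142 + 0.533333 + 0.006917 = 142.5402500
  E → positive
Point 5:
  Latitude: split at 2 digits → 88° and 38.978′; 88 + 38.978/60 = 88.6496333
  S → negative
  Lon: split at 3 digits → 168° and 48.6528′; 168 + 48.6528/60 = 168.8108800
  W ⇒ negate

1. -19.512500, 46.024550
2. -89.042217, 173.862283
3. 19.194131, -159.508056
4. -27.528333, 142.540250
5. -88.649633, -168.810880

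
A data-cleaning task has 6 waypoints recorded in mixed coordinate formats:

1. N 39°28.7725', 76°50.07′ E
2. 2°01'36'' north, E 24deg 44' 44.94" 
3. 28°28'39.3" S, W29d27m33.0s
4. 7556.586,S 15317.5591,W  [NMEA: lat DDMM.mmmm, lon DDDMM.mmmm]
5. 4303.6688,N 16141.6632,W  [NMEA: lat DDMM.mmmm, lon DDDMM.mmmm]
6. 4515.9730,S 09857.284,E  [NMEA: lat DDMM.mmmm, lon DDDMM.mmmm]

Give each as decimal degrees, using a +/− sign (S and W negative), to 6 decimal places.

1. 39.479542, 76.834500
2. 2.026667, 24.745817
3. -28.477583, -29.459167
4. -75.943100, -153.292652
5. 43.061147, -161.694387
6. -45.266217, 98.954733

Point 1:
  Lat: 39 + 28.7725/60 = 39.4795417
  N → positive
  λ: 76 + 50.07/60 = 76.8345000
  E → positive
Point 2:
  Latitude: 2 + 1/60 + 36/3600 = 2.0266667
  N → positive
  Lon: 24° + 44/60 + 44.94/3600 = 24 + 0.733333 + 0.012483 = 24.7458167
  E → positive
Point 3:
  Latitude: 28 + 28/60 + 39.3/3600 = 28.4775833
  S ⇒ negate
  Lon: 29° + 27/60 + 33/3600 = 29 + 0.450000 + 0.009167 = 29.4591667
  hemisphere W, so the sign is −
Point 4:
  Lat: degrees = first 2 digits = 75, minutes = 56.586; 75 + 56.586/60 = 75.9431000
  S → negative
  Lon: split at 3 digits → 153° and 17.5591′; 153 + 17.5591/60 = 153.2926517
  W → negative
Point 5:
  Latitude: degrees = first 2 digits = 43, minutes = 3.6688; 43 + 3.6688/60 = 43.0611467
  N ⇒ keep positive
  Lon: degrees = first 3 digits = 161, minutes = 41.6632; 161 + 41.6632/60 = 161.6943867
  W ⇒ negate
Point 6:
  Lat: degrees = first 2 digits = 45, minutes = 15.973; 45 + 15.973/60 = 45.2662167
  hemisphere S, so the sign is −
  Longitude: split at 3 digits → 098° and 57.284′; 98 + 57.284/60 = 98.9547333
  E → positive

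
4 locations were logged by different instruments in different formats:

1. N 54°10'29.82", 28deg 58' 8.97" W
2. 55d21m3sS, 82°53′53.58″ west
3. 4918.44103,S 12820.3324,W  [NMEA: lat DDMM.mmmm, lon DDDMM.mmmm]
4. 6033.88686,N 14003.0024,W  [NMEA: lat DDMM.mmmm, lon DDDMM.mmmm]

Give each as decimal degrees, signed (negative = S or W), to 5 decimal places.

Point 1:
  Lat: 54 + 10/60 + 29.82/3600 = 54.174950
  N → positive
  Lon: 28° + 58/60 + 8.97/3600 = 28 + 0.966667 + 0.002492 = 28.969158
  hemisphere W, so the sign is −
Point 2:
  φ: 55° + 21/60 + 3/3600 = 55 + 0.350000 + 0.000833 = 55.350833
  S ⇒ negate
  Lon: 82 + 53/60 + 53.58/3600 = 82.898217
  hemisphere W, so the sign is −
Point 3:
  φ: split at 2 digits → 49° and 18.44103′; 49 + 18.44103/60 = 49.307351
  hemisphere S, so the sign is −
  Longitude: degrees = first 3 digits = 128, minutes = 20.3324; 128 + 20.3324/60 = 128.338873
  W ⇒ negate
Point 4:
  Latitude: split at 2 digits → 60° and 33.88686′; 60 + 33.88686/60 = 60.564781
  N → positive
  Longitude: split at 3 digits → 140° and 3.0024′; 140 + 3.0024/60 = 140.050040
  hemisphere W, so the sign is −

1. 54.17495, -28.96916
2. -55.35083, -82.89822
3. -49.30735, -128.33887
4. 60.56478, -140.05004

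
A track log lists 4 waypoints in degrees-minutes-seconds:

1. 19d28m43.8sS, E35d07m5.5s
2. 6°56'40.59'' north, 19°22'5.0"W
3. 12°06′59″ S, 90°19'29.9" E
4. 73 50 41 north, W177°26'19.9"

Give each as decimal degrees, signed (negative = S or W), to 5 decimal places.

Point 1:
  φ: 19° + 28/60 + 43.8/3600 = 19 + 0.466667 + 0.012167 = 19.478833
  S → negative
  Lon: 35° + 7/60 + 5.5/3600 = 35 + 0.116667 + 0.001528 = 35.118194
  E ⇒ keep positive
Point 2:
  Lat: 6° + 56/60 + 40.59/3600 = 6 + 0.933333 + 0.011275 = 6.944608
  N → positive
  Longitude: 22′ + 5″ = 22.08333′; 19 + 22.08333/60 = 19.368056
  W → negative
Point 3:
  φ: 12 + 6/60 + 59/3600 = 12.116389
  hemisphere S, so the sign is −
  λ: 19′ + 29.9″ = 19.49833′; 90 + 19.49833/60 = 90.324972
  E → positive
Point 4:
  Latitude: 50′ + 41″ = 50.68333′; 73 + 50.68333/60 = 73.844722
  N → positive
  λ: 177 + 26/60 + 19.9/3600 = 177.438861
  W → negative

1. -19.47883, 35.11819
2. 6.94461, -19.36806
3. -12.11639, 90.32497
4. 73.84472, -177.43886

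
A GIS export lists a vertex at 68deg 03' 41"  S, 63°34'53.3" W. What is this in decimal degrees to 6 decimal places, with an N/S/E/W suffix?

φ: 68° + 3/60 + 41/3600 = 68 + 0.050000 + 0.011389 = 68.0613889
Lon: 34′ + 53.3″ = 34.88833′; 63 + 34.88833/60 = 63.5814722

68.061389° S, 63.581472° W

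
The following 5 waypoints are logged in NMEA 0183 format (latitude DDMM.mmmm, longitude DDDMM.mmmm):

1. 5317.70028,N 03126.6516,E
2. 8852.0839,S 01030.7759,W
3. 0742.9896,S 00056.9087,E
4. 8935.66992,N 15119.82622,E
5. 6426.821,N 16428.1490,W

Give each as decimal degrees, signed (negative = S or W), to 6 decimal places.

Point 1:
  Latitude: split at 2 digits → 53° and 17.70028′; 53 + 17.70028/60 = 53.2950047
  N → positive
  Lon: degrees = first 3 digits = 31, minutes = 26.6516; 31 + 26.6516/60 = 31.4441933
  E ⇒ keep positive
Point 2:
  φ: split at 2 digits → 88° and 52.0839′; 88 + 52.0839/60 = 88.8680650
  hemisphere S, so the sign is −
  Lon: degrees = first 3 digits = 10, minutes = 30.7759; 10 + 30.7759/60 = 10.5129317
  W ⇒ negate
Point 3:
  φ: split at 2 digits → 07° and 42.9896′; 7 + 42.9896/60 = 7.7164933
  S → negative
  Longitude: split at 3 digits → 000° and 56.9087′; 0 + 56.9087/60 = 0.9484783
  E ⇒ keep positive
Point 4:
  Latitude: degrees = first 2 digits = 89, minutes = 35.66992; 89 + 35.66992/60 = 89.5944987
  N ⇒ keep positive
  Longitude: split at 3 digits → 151° and 19.82622′; 151 + 19.82622/60 = 151.3304370
  E ⇒ keep positive
Point 5:
  Lat: split at 2 digits → 64° and 26.821′; 64 + 26.821/60 = 64.4470167
  N → positive
  Longitude: split at 3 digits → 164° and 28.149′; 164 + 28.149/60 = 164.4691500
  W ⇒ negate

1. 53.295005, 31.444193
2. -88.868065, -10.512932
3. -7.716493, 0.948478
4. 89.594499, 151.330437
5. 64.447017, -164.469150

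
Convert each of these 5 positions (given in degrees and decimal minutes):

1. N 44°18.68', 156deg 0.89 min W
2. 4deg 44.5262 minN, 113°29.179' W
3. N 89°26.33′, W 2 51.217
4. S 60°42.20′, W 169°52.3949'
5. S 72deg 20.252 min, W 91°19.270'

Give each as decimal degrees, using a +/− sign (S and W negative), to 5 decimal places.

Point 1:
  Lat: 18.68′ = 0.311333°; total 44.311333
  N ⇒ keep positive
  Lon: 0.89′ = 0.014833°; total 156.014833
  W → negative
Point 2:
  Lat: 44.5262′ = 0.742103°; total 4.742103
  N ⇒ keep positive
  Longitude: 113 + 29.179/60 = 113.486317
  W ⇒ negate
Point 3:
  Latitude: 26.33′ = 0.438833°; total 89.438833
  N ⇒ keep positive
  Lon: 51.217′ = 0.853617°; total 2.853617
  W → negative
Point 4:
  Latitude: 42.2′ = 0.703333°; total 60.703333
  S ⇒ negate
  Lon: 169 + 52.3949/60 = 169.873248
  hemisphere W, so the sign is −
Point 5:
  φ: 20.252′ = 0.337533°; total 72.337533
  S → negative
  Longitude: 91 + 19.27/60 = 91.321167
  W → negative

1. 44.31133, -156.01483
2. 4.74210, -113.48632
3. 89.43883, -2.85362
4. -60.70333, -169.87325
5. -72.33753, -91.32117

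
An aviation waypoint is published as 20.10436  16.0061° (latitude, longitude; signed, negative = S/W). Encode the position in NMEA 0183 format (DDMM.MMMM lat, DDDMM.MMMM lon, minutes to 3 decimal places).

2006.262,N / 01600.366,E

Latitude: minutes = (20.104360 − 20) × 60 = 6.26160
Longitude: minutes = (16.006100 − 16) × 60 = 0.36600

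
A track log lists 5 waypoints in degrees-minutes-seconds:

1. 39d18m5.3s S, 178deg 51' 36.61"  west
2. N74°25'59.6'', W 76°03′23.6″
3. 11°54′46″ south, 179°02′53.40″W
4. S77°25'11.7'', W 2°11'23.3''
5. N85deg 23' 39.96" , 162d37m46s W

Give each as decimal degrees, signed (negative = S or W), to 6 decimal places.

Point 1:
  Latitude: 39 + 18/60 + 5.3/3600 = 39.3014722
  hemisphere S, so the sign is −
  Lon: 178 + 51/60 + 36.61/3600 = 178.8601694
  W ⇒ negate
Point 2:
  Lat: 74 + 25/60 + 59.6/3600 = 74.4332222
  N → positive
  Longitude: 76 + 3/60 + 23.6/3600 = 76.0565556
  W ⇒ negate
Point 3:
  φ: 54′ + 46″ = 54.76667′; 11 + 54.76667/60 = 11.9127778
  hemisphere S, so the sign is −
  λ: 2′ + 53.4″ = 2.89000′; 179 + 2.89000/60 = 179.0481667
  hemisphere W, so the sign is −
Point 4:
  Lat: 25′ + 11.7″ = 25.19500′; 77 + 25.19500/60 = 77.4199167
  S ⇒ negate
  Longitude: 2° + 11/60 + 23.3/3600 = 2 + 0.183333 + 0.006472 = 2.1898056
  W → negative
Point 5:
  Lat: 85° + 23/60 + 39.96/3600 = 85 + 0.383333 + 0.011100 = 85.3944333
  N → positive
  Longitude: 37′ + 46″ = 37.76667′; 162 + 37.76667/60 = 162.6294444
  hemisphere W, so the sign is −

1. -39.301472, -178.860169
2. 74.433222, -76.056556
3. -11.912778, -179.048167
4. -77.419917, -2.189806
5. 85.394433, -162.629444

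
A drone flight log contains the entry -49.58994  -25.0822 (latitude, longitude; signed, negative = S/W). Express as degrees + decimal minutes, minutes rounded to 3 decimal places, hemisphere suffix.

49° 35.396′ S, 25° 4.932′ W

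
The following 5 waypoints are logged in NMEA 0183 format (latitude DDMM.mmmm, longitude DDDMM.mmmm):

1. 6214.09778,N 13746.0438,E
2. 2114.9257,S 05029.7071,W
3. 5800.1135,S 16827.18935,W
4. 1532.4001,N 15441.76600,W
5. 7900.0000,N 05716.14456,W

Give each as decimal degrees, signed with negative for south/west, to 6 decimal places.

1. 62.234963, 137.767397
2. -21.248762, -50.495118
3. -58.001892, -168.453156
4. 15.540002, -154.696100
5. 79.000000, -57.269076

Point 1:
  Latitude: split at 2 digits → 62° and 14.09778′; 62 + 14.09778/60 = 62.2349630
  N → positive
  Lon: degrees = first 3 digits = 137, minutes = 46.0438; 137 + 46.0438/60 = 137.7673967
  E → positive
Point 2:
  Lat: split at 2 digits → 21° and 14.9257′; 21 + 14.9257/60 = 21.2487617
  S → negative
  λ: degrees = first 3 digits = 50, minutes = 29.7071; 50 + 29.7071/60 = 50.4951183
  hemisphere W, so the sign is −
Point 3:
  φ: split at 2 digits → 58° and 0.1135′; 58 + 0.1135/60 = 58.0018917
  S ⇒ negate
  Longitude: degrees = first 3 digits = 168, minutes = 27.18935; 168 + 27.18935/60 = 168.4531558
  W ⇒ negate
Point 4:
  φ: degrees = first 2 digits = 15, minutes = 32.4001; 15 + 32.4001/60 = 15.5400017
  N ⇒ keep positive
  λ: degrees = first 3 digits = 154, minutes = 41.766; 154 + 41.766/60 = 154.6961000
  hemisphere W, so the sign is −
Point 5:
  Lat: degrees = first 2 digits = 79, minutes = 0; 79 + 0/60 = 79.0000000
  N ⇒ keep positive
  Lon: degrees = first 3 digits = 57, minutes = 16.14456; 57 + 16.14456/60 = 57.2690760
  W → negative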